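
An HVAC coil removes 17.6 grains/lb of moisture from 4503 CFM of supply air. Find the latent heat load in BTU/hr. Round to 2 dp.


Q = 0.68 * 4503 * 17.6 = 53891.90 BTU/hr

53891.90 BTU/hr


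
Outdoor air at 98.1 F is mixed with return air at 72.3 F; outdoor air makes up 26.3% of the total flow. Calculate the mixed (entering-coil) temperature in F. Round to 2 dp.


T_mix = 72.3 + (26.3/100)*(98.1-72.3) = 79.09 F

79.09 F


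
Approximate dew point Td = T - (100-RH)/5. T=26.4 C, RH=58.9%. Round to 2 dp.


Td = 26.4 - (100-58.9)/5 = 18.18 C

18.18 C


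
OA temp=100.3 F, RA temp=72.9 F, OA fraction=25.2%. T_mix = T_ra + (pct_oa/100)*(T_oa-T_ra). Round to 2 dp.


T_mix = 72.9 + (25.2/100)*(100.3-72.9) = 79.80 F

79.80 F


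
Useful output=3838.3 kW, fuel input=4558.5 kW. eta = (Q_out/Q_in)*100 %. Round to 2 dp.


eta = (3838.3/4558.5)*100 = 84.20 %

84.20 %


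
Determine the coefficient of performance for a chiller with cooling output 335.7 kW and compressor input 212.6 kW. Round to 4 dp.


COP = 335.7 / 212.6 = 1.5790

1.5790


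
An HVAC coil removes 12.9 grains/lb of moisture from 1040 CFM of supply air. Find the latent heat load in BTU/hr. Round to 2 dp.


Q = 0.68 * 1040 * 12.9 = 9122.88 BTU/hr

9122.88 BTU/hr


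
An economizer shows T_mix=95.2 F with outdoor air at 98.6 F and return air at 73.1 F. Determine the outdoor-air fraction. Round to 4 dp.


frac = (95.2 - 73.1) / (98.6 - 73.1) = 0.8667

0.8667


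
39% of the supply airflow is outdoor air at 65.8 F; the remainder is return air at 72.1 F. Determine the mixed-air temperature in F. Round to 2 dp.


T_mix = 0.39*65.8 + 0.61*72.1 = 69.64 F

69.64 F


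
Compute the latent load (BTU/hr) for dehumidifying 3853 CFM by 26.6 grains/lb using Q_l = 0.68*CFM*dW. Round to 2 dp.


Q = 0.68 * 3853 * 26.6 = 69693.06 BTU/hr

69693.06 BTU/hr


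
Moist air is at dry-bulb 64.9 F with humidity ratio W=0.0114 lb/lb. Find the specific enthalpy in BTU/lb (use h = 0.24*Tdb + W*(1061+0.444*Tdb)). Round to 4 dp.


h = 0.24*64.9 + 0.0114*(1061+0.444*64.9) = 27.9999 BTU/lb

27.9999 BTU/lb


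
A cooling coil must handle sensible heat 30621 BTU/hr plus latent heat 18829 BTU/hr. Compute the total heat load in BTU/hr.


Qt = 30621 + 18829 = 49450 BTU/hr

49450 BTU/hr


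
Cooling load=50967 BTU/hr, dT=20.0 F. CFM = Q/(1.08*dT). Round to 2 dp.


CFM = 50967 / (1.08 * 20.0) = 2359.58

2359.58 CFM


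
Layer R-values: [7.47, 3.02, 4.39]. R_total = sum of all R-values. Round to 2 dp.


R_total = 7.47 + 3.02 + 4.39 = 14.88

14.88


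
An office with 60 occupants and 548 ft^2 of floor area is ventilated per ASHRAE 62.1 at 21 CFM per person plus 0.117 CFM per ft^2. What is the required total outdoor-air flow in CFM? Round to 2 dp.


Total = 60*21 + 548*0.117 = 1324.12 CFM

1324.12 CFM


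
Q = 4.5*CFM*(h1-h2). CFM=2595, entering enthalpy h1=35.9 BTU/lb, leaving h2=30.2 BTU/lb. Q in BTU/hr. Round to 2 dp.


Q = 4.5 * 2595 * (35.9 - 30.2) = 66561.75 BTU/hr

66561.75 BTU/hr


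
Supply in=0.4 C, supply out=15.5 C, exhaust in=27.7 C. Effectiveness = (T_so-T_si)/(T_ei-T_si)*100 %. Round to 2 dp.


eff = (15.5-0.4)/(27.7-0.4)*100 = 55.31 %

55.31 %


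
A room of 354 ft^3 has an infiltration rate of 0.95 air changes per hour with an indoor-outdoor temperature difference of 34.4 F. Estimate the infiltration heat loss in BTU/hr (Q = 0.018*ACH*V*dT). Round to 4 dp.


Q = 0.018 * 0.95 * 354 * 34.4 = 208.2370 BTU/hr

208.2370 BTU/hr


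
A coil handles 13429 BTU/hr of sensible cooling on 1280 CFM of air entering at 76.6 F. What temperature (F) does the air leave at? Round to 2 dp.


dT = 13429/(1.08*1280) = 9.7143
T_leave = 76.6 - 9.7143 = 66.89 F

66.89 F


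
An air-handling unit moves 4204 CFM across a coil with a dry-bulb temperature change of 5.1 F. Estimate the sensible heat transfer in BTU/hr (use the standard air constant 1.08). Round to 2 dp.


Q = 1.08 * 4204 * 5.1 = 23155.63 BTU/hr

23155.63 BTU/hr


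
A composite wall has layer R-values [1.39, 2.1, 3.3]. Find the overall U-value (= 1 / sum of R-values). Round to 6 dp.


R_total = 1.39 + 2.1 + 3.3 = 6.79
U = 1/6.79 = 0.147275

0.147275


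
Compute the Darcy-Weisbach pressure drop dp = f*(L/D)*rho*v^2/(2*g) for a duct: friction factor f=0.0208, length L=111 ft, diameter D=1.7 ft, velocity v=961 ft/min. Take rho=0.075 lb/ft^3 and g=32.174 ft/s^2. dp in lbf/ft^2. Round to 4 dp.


v_fps = 961/60 = 16.0167 ft/s
dp = 0.0208*(111/1.7)*0.075*16.0167^2/(2*32.174) = 0.4061 lbf/ft^2

0.4061 lbf/ft^2


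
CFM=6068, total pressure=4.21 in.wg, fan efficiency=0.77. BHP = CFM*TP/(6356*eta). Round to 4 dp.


BHP = 6068 * 4.21 / (6356 * 0.77) = 5.2198 hp

5.2198 hp


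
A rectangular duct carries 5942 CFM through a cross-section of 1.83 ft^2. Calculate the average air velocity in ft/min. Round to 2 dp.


V = 5942 / 1.83 = 3246.99 ft/min

3246.99 ft/min


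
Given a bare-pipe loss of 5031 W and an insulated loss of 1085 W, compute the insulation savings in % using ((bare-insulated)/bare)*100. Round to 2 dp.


Savings = ((5031-1085)/5031)*100 = 78.43 %

78.43 %


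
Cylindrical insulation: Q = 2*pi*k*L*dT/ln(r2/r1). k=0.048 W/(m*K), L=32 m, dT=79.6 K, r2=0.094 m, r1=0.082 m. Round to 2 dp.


Q = 2*pi*0.048*32*79.6/ln(0.094/0.082) = 5624.85 W

5624.85 W


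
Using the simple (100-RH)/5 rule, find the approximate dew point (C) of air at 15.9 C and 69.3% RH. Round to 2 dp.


Td = 15.9 - (100-69.3)/5 = 9.76 C

9.76 C


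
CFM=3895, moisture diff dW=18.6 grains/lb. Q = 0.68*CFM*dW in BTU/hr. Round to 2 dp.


Q = 0.68 * 3895 * 18.6 = 49263.96 BTU/hr

49263.96 BTU/hr


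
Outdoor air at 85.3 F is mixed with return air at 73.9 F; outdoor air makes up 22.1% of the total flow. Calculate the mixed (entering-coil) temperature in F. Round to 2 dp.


T_mix = 73.9 + (22.1/100)*(85.3-73.9) = 76.42 F

76.42 F


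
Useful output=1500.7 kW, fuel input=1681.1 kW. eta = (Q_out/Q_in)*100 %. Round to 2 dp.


eta = (1500.7/1681.1)*100 = 89.27 %

89.27 %


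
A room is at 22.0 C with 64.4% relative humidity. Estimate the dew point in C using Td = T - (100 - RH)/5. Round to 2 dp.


Td = 22.0 - (100-64.4)/5 = 14.88 C

14.88 C


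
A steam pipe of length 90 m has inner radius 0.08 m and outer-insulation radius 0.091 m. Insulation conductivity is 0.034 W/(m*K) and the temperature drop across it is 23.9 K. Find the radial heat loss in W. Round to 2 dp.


Q = 2*pi*0.034*90*23.9/ln(0.091/0.08) = 3566.75 W

3566.75 W


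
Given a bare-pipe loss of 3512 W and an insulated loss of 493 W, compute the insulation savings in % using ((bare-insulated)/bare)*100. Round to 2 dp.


Savings = ((3512-493)/3512)*100 = 85.96 %

85.96 %


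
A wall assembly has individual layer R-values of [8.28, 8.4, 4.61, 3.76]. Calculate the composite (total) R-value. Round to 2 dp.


R_total = 8.28 + 8.4 + 4.61 + 3.76 = 25.05

25.05


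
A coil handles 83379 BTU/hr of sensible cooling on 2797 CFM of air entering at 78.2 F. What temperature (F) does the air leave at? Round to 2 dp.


dT = 83379/(1.08*2797) = 27.6020
T_leave = 78.2 - 27.6020 = 50.60 F

50.60 F


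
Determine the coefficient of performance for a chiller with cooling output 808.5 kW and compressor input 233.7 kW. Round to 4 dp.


COP = 808.5 / 233.7 = 3.4596

3.4596


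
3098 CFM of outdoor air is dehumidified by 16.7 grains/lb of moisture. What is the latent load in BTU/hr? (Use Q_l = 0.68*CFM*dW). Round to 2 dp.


Q = 0.68 * 3098 * 16.7 = 35180.89 BTU/hr

35180.89 BTU/hr


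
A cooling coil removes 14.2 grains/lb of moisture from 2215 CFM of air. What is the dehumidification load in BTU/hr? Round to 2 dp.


Q = 0.68 * 2215 * 14.2 = 21388.04 BTU/hr

21388.04 BTU/hr


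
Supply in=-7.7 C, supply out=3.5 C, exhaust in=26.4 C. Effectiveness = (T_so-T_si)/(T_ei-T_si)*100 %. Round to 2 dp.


eff = (3.5-(-7.7))/(26.4-(-7.7))*100 = 32.84 %

32.84 %


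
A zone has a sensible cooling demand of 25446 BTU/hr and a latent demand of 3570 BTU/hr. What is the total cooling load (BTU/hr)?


Qt = 25446 + 3570 = 29016 BTU/hr

29016 BTU/hr


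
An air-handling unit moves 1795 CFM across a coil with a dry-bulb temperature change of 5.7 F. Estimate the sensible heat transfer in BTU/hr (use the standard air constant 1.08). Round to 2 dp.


Q = 1.08 * 1795 * 5.7 = 11050.02 BTU/hr

11050.02 BTU/hr


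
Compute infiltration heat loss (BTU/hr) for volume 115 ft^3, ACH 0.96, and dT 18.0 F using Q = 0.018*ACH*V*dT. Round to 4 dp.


Q = 0.018 * 0.96 * 115 * 18.0 = 35.7696 BTU/hr

35.7696 BTU/hr


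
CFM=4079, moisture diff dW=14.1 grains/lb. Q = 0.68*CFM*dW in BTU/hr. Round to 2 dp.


Q = 0.68 * 4079 * 14.1 = 39109.45 BTU/hr

39109.45 BTU/hr


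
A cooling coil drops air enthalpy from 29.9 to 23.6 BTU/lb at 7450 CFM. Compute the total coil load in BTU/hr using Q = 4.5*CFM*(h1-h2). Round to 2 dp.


Q = 4.5 * 7450 * (29.9 - 23.6) = 211207.50 BTU/hr

211207.50 BTU/hr


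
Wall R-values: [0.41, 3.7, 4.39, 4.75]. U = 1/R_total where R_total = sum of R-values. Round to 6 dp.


R_total = 0.41 + 3.7 + 4.39 + 4.75 = 13.25
U = 1/13.25 = 0.075472

0.075472


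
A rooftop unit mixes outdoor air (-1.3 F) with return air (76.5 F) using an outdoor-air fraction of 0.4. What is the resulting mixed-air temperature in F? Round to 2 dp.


T_mix = 0.4*(-1.3) + 0.6*76.5 = 45.38 F

45.38 F


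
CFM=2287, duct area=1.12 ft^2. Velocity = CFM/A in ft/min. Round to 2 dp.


V = 2287 / 1.12 = 2041.96 ft/min

2041.96 ft/min


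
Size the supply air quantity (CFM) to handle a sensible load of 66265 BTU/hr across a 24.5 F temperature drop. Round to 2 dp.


CFM = 66265 / (1.08 * 24.5) = 2504.35

2504.35 CFM


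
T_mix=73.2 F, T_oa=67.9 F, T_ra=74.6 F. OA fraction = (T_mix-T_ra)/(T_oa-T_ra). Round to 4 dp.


frac = (73.2 - 74.6) / (67.9 - 74.6) = 0.2090

0.2090


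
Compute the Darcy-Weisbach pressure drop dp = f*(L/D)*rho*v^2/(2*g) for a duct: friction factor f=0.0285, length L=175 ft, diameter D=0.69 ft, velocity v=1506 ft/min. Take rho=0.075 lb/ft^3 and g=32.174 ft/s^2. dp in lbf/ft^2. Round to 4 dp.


v_fps = 1506/60 = 25.1 ft/s
dp = 0.0285*(175/0.69)*0.075*25.1^2/(2*32.174) = 5.3077 lbf/ft^2

5.3077 lbf/ft^2


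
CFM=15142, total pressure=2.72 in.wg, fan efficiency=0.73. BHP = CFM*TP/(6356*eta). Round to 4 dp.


BHP = 15142 * 2.72 / (6356 * 0.73) = 8.8766 hp

8.8766 hp


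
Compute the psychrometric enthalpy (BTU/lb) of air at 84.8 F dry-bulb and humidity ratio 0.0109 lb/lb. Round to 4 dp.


h = 0.24*84.8 + 0.0109*(1061+0.444*84.8) = 32.3273 BTU/lb

32.3273 BTU/lb


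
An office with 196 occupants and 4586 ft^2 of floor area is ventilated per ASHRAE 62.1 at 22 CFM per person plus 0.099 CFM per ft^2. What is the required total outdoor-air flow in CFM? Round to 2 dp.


Total = 196*22 + 4586*0.099 = 4766.01 CFM

4766.01 CFM


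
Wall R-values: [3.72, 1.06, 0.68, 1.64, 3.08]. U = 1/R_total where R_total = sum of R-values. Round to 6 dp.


R_total = 3.72 + 1.06 + 0.68 + 1.64 + 3.08 = 10.18
U = 1/10.18 = 0.098232

0.098232


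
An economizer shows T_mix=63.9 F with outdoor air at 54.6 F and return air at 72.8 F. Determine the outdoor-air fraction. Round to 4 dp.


frac = (63.9 - 72.8) / (54.6 - 72.8) = 0.4890

0.4890


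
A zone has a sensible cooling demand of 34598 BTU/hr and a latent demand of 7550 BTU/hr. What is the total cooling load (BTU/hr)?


Qt = 34598 + 7550 = 42148 BTU/hr

42148 BTU/hr


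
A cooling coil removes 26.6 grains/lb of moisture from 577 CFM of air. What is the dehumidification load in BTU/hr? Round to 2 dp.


Q = 0.68 * 577 * 26.6 = 10436.78 BTU/hr

10436.78 BTU/hr


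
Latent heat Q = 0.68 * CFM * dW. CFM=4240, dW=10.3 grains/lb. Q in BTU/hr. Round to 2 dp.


Q = 0.68 * 4240 * 10.3 = 29696.96 BTU/hr

29696.96 BTU/hr


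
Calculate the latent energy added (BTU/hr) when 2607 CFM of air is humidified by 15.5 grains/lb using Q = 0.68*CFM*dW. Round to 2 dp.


Q = 0.68 * 2607 * 15.5 = 27477.78 BTU/hr

27477.78 BTU/hr


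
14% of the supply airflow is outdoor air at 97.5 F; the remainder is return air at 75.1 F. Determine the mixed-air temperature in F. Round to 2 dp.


T_mix = 0.14*97.5 + 0.86*75.1 = 78.24 F

78.24 F


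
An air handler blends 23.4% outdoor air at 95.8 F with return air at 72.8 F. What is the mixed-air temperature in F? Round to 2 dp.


T_mix = 72.8 + (23.4/100)*(95.8-72.8) = 78.18 F

78.18 F


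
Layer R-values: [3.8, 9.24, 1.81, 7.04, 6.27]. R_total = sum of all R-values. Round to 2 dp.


R_total = 3.8 + 9.24 + 1.81 + 7.04 + 6.27 = 28.16

28.16


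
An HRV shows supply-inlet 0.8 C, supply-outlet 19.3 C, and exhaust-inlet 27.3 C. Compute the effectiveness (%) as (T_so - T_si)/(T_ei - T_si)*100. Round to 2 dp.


eff = (19.3-0.8)/(27.3-0.8)*100 = 69.81 %

69.81 %


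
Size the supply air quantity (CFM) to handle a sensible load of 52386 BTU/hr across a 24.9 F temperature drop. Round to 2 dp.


CFM = 52386 / (1.08 * 24.9) = 1948.01

1948.01 CFM


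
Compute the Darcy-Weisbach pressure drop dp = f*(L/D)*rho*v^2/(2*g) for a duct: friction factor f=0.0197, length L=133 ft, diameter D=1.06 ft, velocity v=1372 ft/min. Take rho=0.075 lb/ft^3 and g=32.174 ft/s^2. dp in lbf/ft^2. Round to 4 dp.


v_fps = 1372/60 = 22.8667 ft/s
dp = 0.0197*(133/1.06)*0.075*22.8667^2/(2*32.174) = 1.5064 lbf/ft^2

1.5064 lbf/ft^2


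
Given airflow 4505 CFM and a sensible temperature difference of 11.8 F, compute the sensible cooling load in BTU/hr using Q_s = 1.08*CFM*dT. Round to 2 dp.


Q = 1.08 * 4505 * 11.8 = 57411.72 BTU/hr

57411.72 BTU/hr


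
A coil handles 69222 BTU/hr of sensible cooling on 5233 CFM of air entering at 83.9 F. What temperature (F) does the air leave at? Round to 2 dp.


dT = 69222/(1.08*5233) = 12.2481
T_leave = 83.9 - 12.2481 = 71.65 F

71.65 F


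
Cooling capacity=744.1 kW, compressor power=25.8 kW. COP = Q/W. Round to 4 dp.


COP = 744.1 / 25.8 = 28.8411

28.8411


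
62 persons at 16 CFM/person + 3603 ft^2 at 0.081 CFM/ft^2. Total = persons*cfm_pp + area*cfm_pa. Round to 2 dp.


Total = 62*16 + 3603*0.081 = 1283.84 CFM

1283.84 CFM


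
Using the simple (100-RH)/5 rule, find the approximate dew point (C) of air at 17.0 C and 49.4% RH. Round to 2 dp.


Td = 17.0 - (100-49.4)/5 = 6.88 C

6.88 C


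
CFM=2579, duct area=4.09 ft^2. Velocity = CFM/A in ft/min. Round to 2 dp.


V = 2579 / 4.09 = 630.56 ft/min

630.56 ft/min


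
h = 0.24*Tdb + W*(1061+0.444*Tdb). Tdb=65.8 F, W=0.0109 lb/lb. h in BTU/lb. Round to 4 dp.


h = 0.24*65.8 + 0.0109*(1061+0.444*65.8) = 27.6753 BTU/lb

27.6753 BTU/lb


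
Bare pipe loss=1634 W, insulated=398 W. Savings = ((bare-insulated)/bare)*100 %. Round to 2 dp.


Savings = ((1634-398)/1634)*100 = 75.64 %

75.64 %


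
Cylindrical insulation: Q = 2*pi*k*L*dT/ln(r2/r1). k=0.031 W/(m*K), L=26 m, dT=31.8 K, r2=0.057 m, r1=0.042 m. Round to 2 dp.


Q = 2*pi*0.031*26*31.8/ln(0.057/0.042) = 527.35 W

527.35 W


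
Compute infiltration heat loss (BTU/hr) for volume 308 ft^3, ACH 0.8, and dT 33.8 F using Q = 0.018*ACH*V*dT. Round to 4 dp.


Q = 0.018 * 0.8 * 308 * 33.8 = 149.9098 BTU/hr

149.9098 BTU/hr


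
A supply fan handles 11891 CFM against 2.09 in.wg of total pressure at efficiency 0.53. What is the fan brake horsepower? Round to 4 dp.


BHP = 11891 * 2.09 / (6356 * 0.53) = 7.3774 hp

7.3774 hp


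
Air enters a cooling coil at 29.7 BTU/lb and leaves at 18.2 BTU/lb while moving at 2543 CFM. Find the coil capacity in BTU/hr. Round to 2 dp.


Q = 4.5 * 2543 * (29.7 - 18.2) = 131600.25 BTU/hr

131600.25 BTU/hr


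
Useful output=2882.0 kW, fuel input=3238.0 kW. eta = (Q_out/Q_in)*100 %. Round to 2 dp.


eta = (2882.0/3238.0)*100 = 89.01 %

89.01 %


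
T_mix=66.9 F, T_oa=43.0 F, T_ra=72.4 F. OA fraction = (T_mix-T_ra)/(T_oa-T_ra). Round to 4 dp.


frac = (66.9 - 72.4) / (43.0 - 72.4) = 0.1871

0.1871


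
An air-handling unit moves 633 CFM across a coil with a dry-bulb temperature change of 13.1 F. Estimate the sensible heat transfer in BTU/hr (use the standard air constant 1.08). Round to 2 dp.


Q = 1.08 * 633 * 13.1 = 8955.68 BTU/hr

8955.68 BTU/hr


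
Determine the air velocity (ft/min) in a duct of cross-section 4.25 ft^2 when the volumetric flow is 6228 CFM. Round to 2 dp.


V = 6228 / 4.25 = 1465.41 ft/min

1465.41 ft/min


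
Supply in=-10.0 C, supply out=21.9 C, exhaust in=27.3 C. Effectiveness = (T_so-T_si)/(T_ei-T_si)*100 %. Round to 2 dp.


eff = (21.9-(-10.0))/(27.3-(-10.0))*100 = 85.52 %

85.52 %


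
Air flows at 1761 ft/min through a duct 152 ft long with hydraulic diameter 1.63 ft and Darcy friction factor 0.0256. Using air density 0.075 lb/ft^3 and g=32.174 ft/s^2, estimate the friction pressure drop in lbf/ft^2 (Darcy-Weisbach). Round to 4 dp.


v_fps = 1761/60 = 29.35 ft/s
dp = 0.0256*(152/1.63)*0.075*29.35^2/(2*32.174) = 2.3968 lbf/ft^2

2.3968 lbf/ft^2


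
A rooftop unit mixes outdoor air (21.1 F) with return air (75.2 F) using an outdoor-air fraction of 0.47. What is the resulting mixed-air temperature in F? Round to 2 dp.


T_mix = 0.47*21.1 + 0.53*75.2 = 49.77 F

49.77 F


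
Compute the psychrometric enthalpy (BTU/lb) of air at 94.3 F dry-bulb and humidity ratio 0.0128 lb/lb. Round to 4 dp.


h = 0.24*94.3 + 0.0128*(1061+0.444*94.3) = 36.7487 BTU/lb

36.7487 BTU/lb


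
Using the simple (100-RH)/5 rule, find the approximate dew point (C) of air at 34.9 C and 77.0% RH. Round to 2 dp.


Td = 34.9 - (100-77.0)/5 = 30.30 C

30.30 C


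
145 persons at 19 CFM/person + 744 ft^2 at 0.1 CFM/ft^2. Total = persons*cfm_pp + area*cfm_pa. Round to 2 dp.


Total = 145*19 + 744*0.1 = 2829.40 CFM

2829.40 CFM


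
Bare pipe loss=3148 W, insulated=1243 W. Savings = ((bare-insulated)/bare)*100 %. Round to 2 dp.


Savings = ((3148-1243)/3148)*100 = 60.51 %

60.51 %


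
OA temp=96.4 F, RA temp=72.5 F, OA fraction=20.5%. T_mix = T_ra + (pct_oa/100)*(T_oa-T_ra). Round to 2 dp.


T_mix = 72.5 + (20.5/100)*(96.4-72.5) = 77.40 F

77.40 F


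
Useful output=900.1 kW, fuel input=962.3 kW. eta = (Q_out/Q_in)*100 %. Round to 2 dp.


eta = (900.1/962.3)*100 = 93.54 %

93.54 %


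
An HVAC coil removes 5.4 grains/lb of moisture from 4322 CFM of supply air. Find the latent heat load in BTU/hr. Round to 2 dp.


Q = 0.68 * 4322 * 5.4 = 15870.38 BTU/hr

15870.38 BTU/hr


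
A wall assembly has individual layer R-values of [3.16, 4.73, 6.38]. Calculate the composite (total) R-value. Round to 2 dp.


R_total = 3.16 + 4.73 + 6.38 = 14.27

14.27


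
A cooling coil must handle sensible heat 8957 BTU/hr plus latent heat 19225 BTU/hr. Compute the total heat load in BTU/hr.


Qt = 8957 + 19225 = 28182 BTU/hr

28182 BTU/hr


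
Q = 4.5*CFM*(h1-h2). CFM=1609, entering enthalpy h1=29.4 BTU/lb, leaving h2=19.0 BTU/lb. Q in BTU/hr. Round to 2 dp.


Q = 4.5 * 1609 * (29.4 - 19.0) = 75301.20 BTU/hr

75301.20 BTU/hr


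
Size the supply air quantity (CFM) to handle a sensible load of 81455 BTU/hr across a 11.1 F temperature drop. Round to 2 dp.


CFM = 81455 / (1.08 * 11.1) = 6794.71

6794.71 CFM


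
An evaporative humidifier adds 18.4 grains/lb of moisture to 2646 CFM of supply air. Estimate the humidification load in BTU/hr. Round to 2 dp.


Q = 0.68 * 2646 * 18.4 = 33106.75 BTU/hr

33106.75 BTU/hr


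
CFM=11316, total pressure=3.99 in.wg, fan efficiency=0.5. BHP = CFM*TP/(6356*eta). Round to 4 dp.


BHP = 11316 * 3.99 / (6356 * 0.5) = 14.2073 hp

14.2073 hp


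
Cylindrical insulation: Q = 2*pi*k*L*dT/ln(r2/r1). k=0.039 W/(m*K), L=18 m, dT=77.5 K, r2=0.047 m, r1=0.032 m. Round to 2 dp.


Q = 2*pi*0.039*18*77.5/ln(0.047/0.032) = 889.25 W

889.25 W


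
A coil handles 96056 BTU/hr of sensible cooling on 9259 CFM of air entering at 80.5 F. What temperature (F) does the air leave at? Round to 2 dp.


dT = 96056/(1.08*9259) = 9.6059
T_leave = 80.5 - 9.6059 = 70.89 F

70.89 F


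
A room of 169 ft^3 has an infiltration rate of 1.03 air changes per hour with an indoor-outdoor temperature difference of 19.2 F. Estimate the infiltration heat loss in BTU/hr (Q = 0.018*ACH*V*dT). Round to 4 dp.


Q = 0.018 * 1.03 * 169 * 19.2 = 60.1586 BTU/hr

60.1586 BTU/hr


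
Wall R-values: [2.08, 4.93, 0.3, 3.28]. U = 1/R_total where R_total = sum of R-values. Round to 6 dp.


R_total = 2.08 + 4.93 + 0.3 + 3.28 = 10.59
U = 1/10.59 = 0.094429

0.094429


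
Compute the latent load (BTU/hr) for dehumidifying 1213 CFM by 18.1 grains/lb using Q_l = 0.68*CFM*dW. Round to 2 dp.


Q = 0.68 * 1213 * 18.1 = 14929.60 BTU/hr

14929.60 BTU/hr


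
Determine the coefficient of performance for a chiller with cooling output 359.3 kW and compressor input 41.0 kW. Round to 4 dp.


COP = 359.3 / 41.0 = 8.7634

8.7634


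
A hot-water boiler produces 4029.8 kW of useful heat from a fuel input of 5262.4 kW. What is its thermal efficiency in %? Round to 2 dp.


eta = (4029.8/5262.4)*100 = 76.58 %

76.58 %


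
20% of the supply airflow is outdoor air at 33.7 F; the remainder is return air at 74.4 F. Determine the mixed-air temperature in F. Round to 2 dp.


T_mix = 0.2*33.7 + 0.8*74.4 = 66.26 F

66.26 F


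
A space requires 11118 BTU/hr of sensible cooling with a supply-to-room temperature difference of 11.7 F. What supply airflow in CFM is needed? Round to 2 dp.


CFM = 11118 / (1.08 * 11.7) = 879.87

879.87 CFM


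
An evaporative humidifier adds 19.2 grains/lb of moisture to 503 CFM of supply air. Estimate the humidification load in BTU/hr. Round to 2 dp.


Q = 0.68 * 503 * 19.2 = 6567.17 BTU/hr

6567.17 BTU/hr


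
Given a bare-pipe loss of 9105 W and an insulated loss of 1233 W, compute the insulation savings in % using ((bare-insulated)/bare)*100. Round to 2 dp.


Savings = ((9105-1233)/9105)*100 = 86.46 %

86.46 %


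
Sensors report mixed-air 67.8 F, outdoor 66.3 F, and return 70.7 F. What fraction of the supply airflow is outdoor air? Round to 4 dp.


frac = (67.8 - 70.7) / (66.3 - 70.7) = 0.6591

0.6591


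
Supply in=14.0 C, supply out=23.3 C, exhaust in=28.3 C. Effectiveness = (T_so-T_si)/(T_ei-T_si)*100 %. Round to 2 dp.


eff = (23.3-14.0)/(28.3-14.0)*100 = 65.03 %

65.03 %


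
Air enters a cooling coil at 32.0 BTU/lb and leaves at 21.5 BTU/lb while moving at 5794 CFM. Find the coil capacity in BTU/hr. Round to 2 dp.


Q = 4.5 * 5794 * (32.0 - 21.5) = 273766.50 BTU/hr

273766.50 BTU/hr


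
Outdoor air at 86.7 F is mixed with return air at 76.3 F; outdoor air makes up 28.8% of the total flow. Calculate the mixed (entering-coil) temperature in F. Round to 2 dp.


T_mix = 76.3 + (28.8/100)*(86.7-76.3) = 79.30 F

79.30 F


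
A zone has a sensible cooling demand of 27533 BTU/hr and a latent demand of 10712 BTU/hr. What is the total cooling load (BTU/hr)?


Qt = 27533 + 10712 = 38245 BTU/hr

38245 BTU/hr


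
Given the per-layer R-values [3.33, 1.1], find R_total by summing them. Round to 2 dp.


R_total = 3.33 + 1.1 = 4.43

4.43


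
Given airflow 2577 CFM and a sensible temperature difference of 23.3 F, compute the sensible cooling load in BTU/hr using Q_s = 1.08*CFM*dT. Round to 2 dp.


Q = 1.08 * 2577 * 23.3 = 64847.63 BTU/hr

64847.63 BTU/hr


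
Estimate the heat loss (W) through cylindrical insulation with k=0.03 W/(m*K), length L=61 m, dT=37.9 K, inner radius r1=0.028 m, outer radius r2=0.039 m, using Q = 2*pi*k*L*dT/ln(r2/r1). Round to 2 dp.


Q = 2*pi*0.03*61*37.9/ln(0.039/0.028) = 1315.15 W

1315.15 W


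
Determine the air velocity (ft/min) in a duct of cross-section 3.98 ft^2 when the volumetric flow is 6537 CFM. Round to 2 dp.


V = 6537 / 3.98 = 1642.46 ft/min

1642.46 ft/min


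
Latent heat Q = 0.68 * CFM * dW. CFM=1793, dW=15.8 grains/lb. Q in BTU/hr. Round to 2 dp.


Q = 0.68 * 1793 * 15.8 = 19263.99 BTU/hr

19263.99 BTU/hr


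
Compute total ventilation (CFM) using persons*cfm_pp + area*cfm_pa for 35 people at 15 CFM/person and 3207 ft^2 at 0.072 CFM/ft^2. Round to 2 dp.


Total = 35*15 + 3207*0.072 = 755.90 CFM

755.90 CFM


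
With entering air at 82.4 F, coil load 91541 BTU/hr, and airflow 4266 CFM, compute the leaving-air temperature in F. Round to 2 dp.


dT = 91541/(1.08*4266) = 19.8688
T_leave = 82.4 - 19.8688 = 62.53 F

62.53 F


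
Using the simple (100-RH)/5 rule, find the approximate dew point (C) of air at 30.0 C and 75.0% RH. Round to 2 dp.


Td = 30.0 - (100-75.0)/5 = 25.00 C

25.00 C


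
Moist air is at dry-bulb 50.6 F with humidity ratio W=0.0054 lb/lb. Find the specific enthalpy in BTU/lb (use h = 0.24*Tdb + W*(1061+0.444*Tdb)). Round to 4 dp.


h = 0.24*50.6 + 0.0054*(1061+0.444*50.6) = 17.9947 BTU/lb

17.9947 BTU/lb


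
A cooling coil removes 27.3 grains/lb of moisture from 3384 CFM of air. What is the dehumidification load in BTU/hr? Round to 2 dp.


Q = 0.68 * 3384 * 27.3 = 62820.58 BTU/hr

62820.58 BTU/hr


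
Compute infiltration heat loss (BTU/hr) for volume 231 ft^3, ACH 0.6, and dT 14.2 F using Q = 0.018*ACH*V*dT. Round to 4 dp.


Q = 0.018 * 0.6 * 231 * 14.2 = 35.4262 BTU/hr

35.4262 BTU/hr


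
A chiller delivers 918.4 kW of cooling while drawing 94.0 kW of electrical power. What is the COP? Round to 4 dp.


COP = 918.4 / 94.0 = 9.7702

9.7702


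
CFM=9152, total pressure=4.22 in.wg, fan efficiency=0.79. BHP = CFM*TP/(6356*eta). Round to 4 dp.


BHP = 9152 * 4.22 / (6356 * 0.79) = 7.6916 hp

7.6916 hp


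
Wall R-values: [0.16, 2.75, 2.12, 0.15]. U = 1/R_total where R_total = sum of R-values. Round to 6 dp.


R_total = 0.16 + 2.75 + 2.12 + 0.15 = 5.18
U = 1/5.18 = 0.193050

0.193050


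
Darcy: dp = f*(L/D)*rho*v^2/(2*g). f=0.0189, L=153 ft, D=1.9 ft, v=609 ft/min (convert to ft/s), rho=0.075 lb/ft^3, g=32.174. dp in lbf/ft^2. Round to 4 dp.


v_fps = 609/60 = 10.15 ft/s
dp = 0.0189*(153/1.9)*0.075*10.15^2/(2*32.174) = 0.1828 lbf/ft^2

0.1828 lbf/ft^2


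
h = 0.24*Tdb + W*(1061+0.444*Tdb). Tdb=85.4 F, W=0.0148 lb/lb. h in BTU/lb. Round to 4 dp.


h = 0.24*85.4 + 0.0148*(1061+0.444*85.4) = 36.7600 BTU/lb

36.7600 BTU/lb


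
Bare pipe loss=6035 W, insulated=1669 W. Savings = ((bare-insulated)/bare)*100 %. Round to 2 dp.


Savings = ((6035-1669)/6035)*100 = 72.34 %

72.34 %


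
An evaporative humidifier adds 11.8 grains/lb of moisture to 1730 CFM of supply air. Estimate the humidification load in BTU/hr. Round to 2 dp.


Q = 0.68 * 1730 * 11.8 = 13881.52 BTU/hr

13881.52 BTU/hr


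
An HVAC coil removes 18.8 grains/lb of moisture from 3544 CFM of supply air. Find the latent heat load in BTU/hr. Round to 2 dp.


Q = 0.68 * 3544 * 18.8 = 45306.50 BTU/hr

45306.50 BTU/hr


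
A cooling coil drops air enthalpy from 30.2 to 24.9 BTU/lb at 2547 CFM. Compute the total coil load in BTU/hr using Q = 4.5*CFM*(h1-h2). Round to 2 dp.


Q = 4.5 * 2547 * (30.2 - 24.9) = 60745.95 BTU/hr

60745.95 BTU/hr


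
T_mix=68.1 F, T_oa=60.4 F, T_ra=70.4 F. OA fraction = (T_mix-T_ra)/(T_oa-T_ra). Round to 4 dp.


frac = (68.1 - 70.4) / (60.4 - 70.4) = 0.2300

0.2300


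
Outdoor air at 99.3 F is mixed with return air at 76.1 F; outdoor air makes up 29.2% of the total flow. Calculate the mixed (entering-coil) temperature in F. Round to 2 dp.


T_mix = 76.1 + (29.2/100)*(99.3-76.1) = 82.87 F

82.87 F


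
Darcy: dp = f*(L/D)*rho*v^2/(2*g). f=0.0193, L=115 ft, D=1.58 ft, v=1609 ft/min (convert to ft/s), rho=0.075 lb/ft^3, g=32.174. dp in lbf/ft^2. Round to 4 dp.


v_fps = 1609/60 = 26.8167 ft/s
dp = 0.0193*(115/1.58)*0.075*26.8167^2/(2*32.174) = 1.1774 lbf/ft^2

1.1774 lbf/ft^2


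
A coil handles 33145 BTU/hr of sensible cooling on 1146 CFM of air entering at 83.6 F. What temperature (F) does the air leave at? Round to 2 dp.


dT = 33145/(1.08*1146) = 26.7799
T_leave = 83.6 - 26.7799 = 56.82 F

56.82 F


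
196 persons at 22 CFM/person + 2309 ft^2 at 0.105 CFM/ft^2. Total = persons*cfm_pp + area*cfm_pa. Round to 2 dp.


Total = 196*22 + 2309*0.105 = 4554.45 CFM

4554.45 CFM


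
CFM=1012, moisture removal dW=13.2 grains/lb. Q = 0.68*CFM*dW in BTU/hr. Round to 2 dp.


Q = 0.68 * 1012 * 13.2 = 9083.71 BTU/hr

9083.71 BTU/hr


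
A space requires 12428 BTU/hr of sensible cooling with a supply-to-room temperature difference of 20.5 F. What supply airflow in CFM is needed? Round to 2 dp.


CFM = 12428 / (1.08 * 20.5) = 561.34

561.34 CFM


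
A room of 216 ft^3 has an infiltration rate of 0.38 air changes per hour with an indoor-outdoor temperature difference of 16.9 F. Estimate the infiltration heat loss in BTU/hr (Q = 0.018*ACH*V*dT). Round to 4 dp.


Q = 0.018 * 0.38 * 216 * 16.9 = 24.9687 BTU/hr

24.9687 BTU/hr


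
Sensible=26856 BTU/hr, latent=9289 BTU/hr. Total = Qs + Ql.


Qt = 26856 + 9289 = 36145 BTU/hr

36145 BTU/hr


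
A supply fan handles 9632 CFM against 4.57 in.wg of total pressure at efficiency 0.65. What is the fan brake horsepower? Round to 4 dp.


BHP = 9632 * 4.57 / (6356 * 0.65) = 10.6546 hp

10.6546 hp


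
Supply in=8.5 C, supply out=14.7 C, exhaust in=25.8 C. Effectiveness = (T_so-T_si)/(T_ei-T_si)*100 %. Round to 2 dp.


eff = (14.7-8.5)/(25.8-8.5)*100 = 35.84 %

35.84 %


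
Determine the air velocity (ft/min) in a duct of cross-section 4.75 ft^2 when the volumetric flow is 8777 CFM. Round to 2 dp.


V = 8777 / 4.75 = 1847.79 ft/min

1847.79 ft/min


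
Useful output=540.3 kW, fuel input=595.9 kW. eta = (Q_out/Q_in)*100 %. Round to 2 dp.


eta = (540.3/595.9)*100 = 90.67 %

90.67 %


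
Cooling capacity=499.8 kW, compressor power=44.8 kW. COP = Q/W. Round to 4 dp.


COP = 499.8 / 44.8 = 11.1563

11.1563


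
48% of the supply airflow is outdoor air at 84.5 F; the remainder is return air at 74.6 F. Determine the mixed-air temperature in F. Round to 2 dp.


T_mix = 0.48*84.5 + 0.52*74.6 = 79.35 F

79.35 F


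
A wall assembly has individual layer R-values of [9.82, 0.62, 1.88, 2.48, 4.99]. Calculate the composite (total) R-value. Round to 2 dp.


R_total = 9.82 + 0.62 + 1.88 + 2.48 + 4.99 = 19.79

19.79


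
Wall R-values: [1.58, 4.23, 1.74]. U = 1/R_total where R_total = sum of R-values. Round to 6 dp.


R_total = 1.58 + 4.23 + 1.74 = 7.55
U = 1/7.55 = 0.132450

0.132450


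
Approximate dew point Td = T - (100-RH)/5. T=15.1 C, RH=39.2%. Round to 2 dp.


Td = 15.1 - (100-39.2)/5 = 2.94 C

2.94 C


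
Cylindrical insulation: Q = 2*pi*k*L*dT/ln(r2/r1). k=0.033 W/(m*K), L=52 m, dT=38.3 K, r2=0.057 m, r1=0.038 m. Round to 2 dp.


Q = 2*pi*0.033*52*38.3/ln(0.057/0.038) = 1018.46 W

1018.46 W


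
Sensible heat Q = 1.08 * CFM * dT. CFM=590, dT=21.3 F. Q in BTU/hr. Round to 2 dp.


Q = 1.08 * 590 * 21.3 = 13572.36 BTU/hr

13572.36 BTU/hr


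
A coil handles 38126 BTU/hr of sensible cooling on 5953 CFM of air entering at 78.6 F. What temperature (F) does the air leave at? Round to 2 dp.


dT = 38126/(1.08*5953) = 5.9301
T_leave = 78.6 - 5.9301 = 72.67 F

72.67 F


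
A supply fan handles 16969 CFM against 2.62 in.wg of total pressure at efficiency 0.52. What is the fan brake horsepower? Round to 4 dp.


BHP = 16969 * 2.62 / (6356 * 0.52) = 13.4515 hp

13.4515 hp


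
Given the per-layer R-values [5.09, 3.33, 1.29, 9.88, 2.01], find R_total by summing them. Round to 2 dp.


R_total = 5.09 + 3.33 + 1.29 + 9.88 + 2.01 = 21.60

21.60


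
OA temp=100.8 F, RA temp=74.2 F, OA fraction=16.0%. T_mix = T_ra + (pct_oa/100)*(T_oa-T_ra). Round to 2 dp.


T_mix = 74.2 + (16.0/100)*(100.8-74.2) = 78.46 F

78.46 F


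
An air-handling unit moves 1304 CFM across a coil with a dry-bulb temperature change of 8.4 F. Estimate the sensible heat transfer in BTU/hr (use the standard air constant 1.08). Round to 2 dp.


Q = 1.08 * 1304 * 8.4 = 11829.89 BTU/hr

11829.89 BTU/hr


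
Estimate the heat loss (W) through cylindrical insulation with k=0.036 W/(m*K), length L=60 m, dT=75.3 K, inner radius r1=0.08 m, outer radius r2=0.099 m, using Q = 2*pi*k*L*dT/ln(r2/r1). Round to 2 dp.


Q = 2*pi*0.036*60*75.3/ln(0.099/0.08) = 4795.78 W

4795.78 W


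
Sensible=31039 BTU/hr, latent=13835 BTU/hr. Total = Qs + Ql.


Qt = 31039 + 13835 = 44874 BTU/hr

44874 BTU/hr


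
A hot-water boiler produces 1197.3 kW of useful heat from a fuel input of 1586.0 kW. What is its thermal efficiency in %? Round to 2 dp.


eta = (1197.3/1586.0)*100 = 75.49 %

75.49 %


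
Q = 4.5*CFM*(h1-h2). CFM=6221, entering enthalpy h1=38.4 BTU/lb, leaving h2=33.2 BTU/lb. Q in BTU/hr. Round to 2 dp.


Q = 4.5 * 6221 * (38.4 - 33.2) = 145571.40 BTU/hr

145571.40 BTU/hr


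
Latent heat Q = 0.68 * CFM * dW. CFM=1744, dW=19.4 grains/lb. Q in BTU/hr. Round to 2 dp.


Q = 0.68 * 1744 * 19.4 = 23006.85 BTU/hr

23006.85 BTU/hr


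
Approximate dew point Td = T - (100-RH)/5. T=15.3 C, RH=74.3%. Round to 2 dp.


Td = 15.3 - (100-74.3)/5 = 10.16 C

10.16 C


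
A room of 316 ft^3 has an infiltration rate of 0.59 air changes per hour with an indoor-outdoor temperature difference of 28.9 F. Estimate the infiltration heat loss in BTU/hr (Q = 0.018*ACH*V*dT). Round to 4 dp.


Q = 0.018 * 0.59 * 316 * 28.9 = 96.9861 BTU/hr

96.9861 BTU/hr


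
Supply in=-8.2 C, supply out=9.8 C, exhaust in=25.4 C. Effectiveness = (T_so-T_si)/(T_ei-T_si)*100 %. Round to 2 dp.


eff = (9.8-(-8.2))/(25.4-(-8.2))*100 = 53.57 %

53.57 %


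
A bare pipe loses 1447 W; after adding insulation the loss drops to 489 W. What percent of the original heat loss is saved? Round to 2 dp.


Savings = ((1447-489)/1447)*100 = 66.21 %

66.21 %


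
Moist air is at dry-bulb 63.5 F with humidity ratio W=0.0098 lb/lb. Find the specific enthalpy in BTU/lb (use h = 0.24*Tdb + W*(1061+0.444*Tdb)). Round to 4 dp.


h = 0.24*63.5 + 0.0098*(1061+0.444*63.5) = 25.9141 BTU/lb

25.9141 BTU/lb


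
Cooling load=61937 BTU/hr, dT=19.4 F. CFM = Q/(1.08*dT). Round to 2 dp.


CFM = 61937 / (1.08 * 19.4) = 2956.14

2956.14 CFM


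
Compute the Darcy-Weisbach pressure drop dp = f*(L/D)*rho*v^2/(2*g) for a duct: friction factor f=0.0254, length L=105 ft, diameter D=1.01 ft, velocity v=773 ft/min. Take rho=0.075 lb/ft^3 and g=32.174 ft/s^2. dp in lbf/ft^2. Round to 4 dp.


v_fps = 773/60 = 12.8833 ft/s
dp = 0.0254*(105/1.01)*0.075*12.8833^2/(2*32.174) = 0.5108 lbf/ft^2

0.5108 lbf/ft^2


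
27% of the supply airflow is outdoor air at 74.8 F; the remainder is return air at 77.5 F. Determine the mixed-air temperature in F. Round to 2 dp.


T_mix = 0.27*74.8 + 0.73*77.5 = 76.77 F

76.77 F


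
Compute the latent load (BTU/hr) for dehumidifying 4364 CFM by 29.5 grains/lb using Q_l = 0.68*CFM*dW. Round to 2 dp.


Q = 0.68 * 4364 * 29.5 = 87541.84 BTU/hr

87541.84 BTU/hr


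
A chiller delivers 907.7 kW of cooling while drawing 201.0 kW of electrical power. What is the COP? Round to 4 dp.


COP = 907.7 / 201.0 = 4.5159

4.5159


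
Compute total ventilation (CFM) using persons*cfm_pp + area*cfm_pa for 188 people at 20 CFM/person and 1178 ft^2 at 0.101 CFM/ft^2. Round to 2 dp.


Total = 188*20 + 1178*0.101 = 3878.98 CFM

3878.98 CFM


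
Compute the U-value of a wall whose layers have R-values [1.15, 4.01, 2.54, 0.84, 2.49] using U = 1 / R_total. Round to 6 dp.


R_total = 1.15 + 4.01 + 2.54 + 0.84 + 2.49 = 11.03
U = 1/11.03 = 0.090662

0.090662


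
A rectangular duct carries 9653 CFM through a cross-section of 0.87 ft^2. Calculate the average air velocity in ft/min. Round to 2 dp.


V = 9653 / 0.87 = 11095.40 ft/min

11095.40 ft/min


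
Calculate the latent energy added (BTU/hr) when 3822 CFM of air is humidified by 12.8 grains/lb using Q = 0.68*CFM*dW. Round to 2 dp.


Q = 0.68 * 3822 * 12.8 = 33266.69 BTU/hr

33266.69 BTU/hr


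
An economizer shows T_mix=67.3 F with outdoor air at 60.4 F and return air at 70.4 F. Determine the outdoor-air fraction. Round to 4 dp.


frac = (67.3 - 70.4) / (60.4 - 70.4) = 0.3100

0.3100


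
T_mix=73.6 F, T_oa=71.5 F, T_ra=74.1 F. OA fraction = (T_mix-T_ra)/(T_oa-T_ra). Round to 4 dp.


frac = (73.6 - 74.1) / (71.5 - 74.1) = 0.1923

0.1923


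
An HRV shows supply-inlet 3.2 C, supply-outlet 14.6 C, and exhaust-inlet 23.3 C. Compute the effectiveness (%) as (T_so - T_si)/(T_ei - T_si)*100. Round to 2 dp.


eff = (14.6-3.2)/(23.3-3.2)*100 = 56.72 %

56.72 %


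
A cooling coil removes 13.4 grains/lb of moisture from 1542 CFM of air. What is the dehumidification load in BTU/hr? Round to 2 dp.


Q = 0.68 * 1542 * 13.4 = 14050.70 BTU/hr

14050.70 BTU/hr


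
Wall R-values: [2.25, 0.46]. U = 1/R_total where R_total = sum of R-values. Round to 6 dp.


R_total = 2.25 + 0.46 = 2.71
U = 1/2.71 = 0.369004

0.369004


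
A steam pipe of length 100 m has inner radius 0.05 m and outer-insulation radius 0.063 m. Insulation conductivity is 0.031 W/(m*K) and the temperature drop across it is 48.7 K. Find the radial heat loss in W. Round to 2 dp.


Q = 2*pi*0.031*100*48.7/ln(0.063/0.05) = 4104.39 W

4104.39 W


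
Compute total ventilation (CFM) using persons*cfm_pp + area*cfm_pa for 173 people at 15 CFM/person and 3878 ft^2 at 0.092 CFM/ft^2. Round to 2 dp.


Total = 173*15 + 3878*0.092 = 2951.78 CFM

2951.78 CFM


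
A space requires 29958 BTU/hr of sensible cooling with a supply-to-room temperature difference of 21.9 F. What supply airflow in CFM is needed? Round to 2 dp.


CFM = 29958 / (1.08 * 21.9) = 1266.62

1266.62 CFM


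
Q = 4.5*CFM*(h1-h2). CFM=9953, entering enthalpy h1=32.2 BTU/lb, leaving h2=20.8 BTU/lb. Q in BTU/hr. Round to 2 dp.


Q = 4.5 * 9953 * (32.2 - 20.8) = 510588.90 BTU/hr

510588.90 BTU/hr


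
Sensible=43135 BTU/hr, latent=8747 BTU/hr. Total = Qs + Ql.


Qt = 43135 + 8747 = 51882 BTU/hr

51882 BTU/hr


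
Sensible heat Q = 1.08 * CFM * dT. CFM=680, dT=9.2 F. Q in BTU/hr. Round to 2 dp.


Q = 1.08 * 680 * 9.2 = 6756.48 BTU/hr

6756.48 BTU/hr


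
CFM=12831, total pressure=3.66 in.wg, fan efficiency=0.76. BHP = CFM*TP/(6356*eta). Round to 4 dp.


BHP = 12831 * 3.66 / (6356 * 0.76) = 9.7217 hp

9.7217 hp


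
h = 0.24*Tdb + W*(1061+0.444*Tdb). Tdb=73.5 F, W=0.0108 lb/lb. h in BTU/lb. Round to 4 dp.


h = 0.24*73.5 + 0.0108*(1061+0.444*73.5) = 29.4512 BTU/lb

29.4512 BTU/lb


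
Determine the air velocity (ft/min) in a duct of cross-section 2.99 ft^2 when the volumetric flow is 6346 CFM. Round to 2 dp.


V = 6346 / 2.99 = 2122.41 ft/min

2122.41 ft/min


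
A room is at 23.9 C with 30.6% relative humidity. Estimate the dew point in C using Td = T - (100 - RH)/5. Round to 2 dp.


Td = 23.9 - (100-30.6)/5 = 10.02 C

10.02 C


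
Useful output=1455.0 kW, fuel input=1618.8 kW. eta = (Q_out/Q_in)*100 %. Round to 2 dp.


eta = (1455.0/1618.8)*100 = 89.88 %

89.88 %


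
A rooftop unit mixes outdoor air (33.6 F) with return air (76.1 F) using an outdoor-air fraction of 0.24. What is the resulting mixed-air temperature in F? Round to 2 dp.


T_mix = 0.24*33.6 + 0.76*76.1 = 65.90 F

65.90 F


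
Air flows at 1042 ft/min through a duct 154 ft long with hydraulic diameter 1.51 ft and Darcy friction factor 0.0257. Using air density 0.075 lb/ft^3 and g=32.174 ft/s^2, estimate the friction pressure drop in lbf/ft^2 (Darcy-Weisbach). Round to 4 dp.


v_fps = 1042/60 = 17.3667 ft/s
dp = 0.0257*(154/1.51)*0.075*17.3667^2/(2*32.174) = 0.9214 lbf/ft^2

0.9214 lbf/ft^2


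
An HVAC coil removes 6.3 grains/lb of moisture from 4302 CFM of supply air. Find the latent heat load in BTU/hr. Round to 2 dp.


Q = 0.68 * 4302 * 6.3 = 18429.77 BTU/hr

18429.77 BTU/hr
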